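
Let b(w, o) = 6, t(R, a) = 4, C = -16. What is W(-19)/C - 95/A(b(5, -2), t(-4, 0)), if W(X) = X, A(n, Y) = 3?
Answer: -1463/48 ≈ -30.479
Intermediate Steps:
W(-19)/C - 95/A(b(5, -2), t(-4, 0)) = -19/(-16) - 95/3 = -19*(-1/16) - 95*⅓ = 19/16 - 95/3 = -1463/48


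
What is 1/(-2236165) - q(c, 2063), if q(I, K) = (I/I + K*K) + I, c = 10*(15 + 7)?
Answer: -9517543111351/2236165 ≈ -4.2562e+6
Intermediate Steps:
c = 220 (c = 10*22 = 220)
q(I, K) = 1 + I + K² (q(I, K) = (1 + K²) + I = 1 + I + K²)
1/(-2236165) - q(c, 2063) = 1/(-2236165) - (1 + 220 + 2063²) = -1/2236165 - (1 + 220 + 4255969) = -1/2236165 - 1*4256190 = -1/2236165 - 4256190 = -9517543111351/2236165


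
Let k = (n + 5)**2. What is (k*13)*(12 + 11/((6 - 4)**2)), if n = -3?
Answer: 767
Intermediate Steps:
k = 4 (k = (-3 + 5)**2 = 2**2 = 4)
(k*13)*(12 + 11/((6 - 4)**2)) = (4*13)*(12 + 11/((6 - 4)**2)) = 52*(12 + 11/(2**2)) = 52*(12 + 11/4) = 52*(59/4) = 767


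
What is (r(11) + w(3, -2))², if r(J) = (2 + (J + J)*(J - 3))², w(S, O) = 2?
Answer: 1004002596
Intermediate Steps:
r(J) = (2 + 2*J*(-3 + J))² (r(J) = (2 + (2*J)*(-3 + J))² = (2 + 2*J*(-3 + J))²)
(r(11) + w(3, -2))² = (4*(1 + 11² - 3*11)² + 2)² = (4*(1 + 121 - 33)² + 2)² = (4*89² + 2)² = (4*7921 + 2)² = (31684 + 2)² = 31686² = 1004002596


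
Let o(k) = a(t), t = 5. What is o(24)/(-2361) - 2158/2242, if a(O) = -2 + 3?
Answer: -2548640/2646681 ≈ -0.96296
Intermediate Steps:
a(O) = 1
o(k) = 1
o(24)/(-2361) - 2158/2242 = 1/(-2361) - 2158/2242 = 1*(-1/2361) - 2158*1/2242 = -1/2361 - 1079/1121 = -2548640/2646681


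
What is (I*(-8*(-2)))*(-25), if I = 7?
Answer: -2800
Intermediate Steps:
(I*(-8*(-2)))*(-25) = (7*(-8*(-2)))*(-25) = (7*16)*(-25) = 112*(-25) = -2800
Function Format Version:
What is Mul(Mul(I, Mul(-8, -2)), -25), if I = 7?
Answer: -2800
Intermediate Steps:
Mul(Mul(I, Mul(-8, -2)), -25) = Mul(Mul(7, Mul(-8, -2)), -25) = Mul(Mul(7, 16), -25) = Mul(112, -25) = -2800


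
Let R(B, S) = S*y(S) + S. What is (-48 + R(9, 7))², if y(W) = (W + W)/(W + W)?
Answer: 1156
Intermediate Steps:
y(W) = 1 (y(W) = (2*W)/((2*W)) = (2*W)*(1/(2*W)) = 1)
R(B, S) = 2*S (R(B, S) = S*1 + S = S + S = 2*S)
(-48 + R(9, 7))² = (-48 + 2*7)² = (-48 + 14)² = (-34)² = 1156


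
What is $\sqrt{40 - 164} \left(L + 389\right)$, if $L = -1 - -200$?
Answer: $1176 i \sqrt{31} \approx 6547.7 i$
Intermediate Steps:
$L = 199$ ($L = -1 + 200 = 199$)
$\sqrt{40 - 164} \left(L + 389\right) = \sqrt{40 - 164} \left(199 + 389\right) = \sqrt{-124} \cdot 588 = 2 i \sqrt{31} \cdot 588 = 1176 i \sqrt{31}$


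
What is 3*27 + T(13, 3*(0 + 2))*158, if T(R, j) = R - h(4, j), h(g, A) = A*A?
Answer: -3553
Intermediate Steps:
h(g, A) = A²
T(R, j) = R - j²
3*27 + T(13, 3*(0 + 2))*158 = 3*27 + (13 - (3*(0 + 2))²)*158 = 81 + (13 - (3*2)²)*158 = 81 + (13 - 1*6²)*158 = 81 + (13 - 1*36)*158 = 81 + (13 - 36)*158 = 81 - 23*158 = 81 - 3634 = -3553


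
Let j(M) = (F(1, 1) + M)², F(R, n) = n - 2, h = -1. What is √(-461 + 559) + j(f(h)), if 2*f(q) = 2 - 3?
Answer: 9/4 + 7*√2 ≈ 12.149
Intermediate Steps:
F(R, n) = -2 + n
f(q) = -½ (f(q) = (2 - 3)/2 = (½)*(-1) = -½)
j(M) = (-1 + M)² (j(M) = ((-2 + 1) + M)² = (-1 + M)²)
√(-461 + 559) + j(f(h)) = √(-461 + 559) + (-1 - ½)² = √98 + (-3/2)² = 7*√2 + 9/4 = 9/4 + 7*√2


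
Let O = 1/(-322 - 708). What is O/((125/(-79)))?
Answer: 79/128750 ≈ 0.00061359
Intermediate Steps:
O = -1/1030 (O = 1/(-1030) = -1/1030 ≈ -0.00097087)
O/((125/(-79))) = -1/(1030*(125/(-79))) = -1/(1030*(125*(-1/79))) = -1/(1030*(-125/79)) = -1/1030*(-79/125) = 79/128750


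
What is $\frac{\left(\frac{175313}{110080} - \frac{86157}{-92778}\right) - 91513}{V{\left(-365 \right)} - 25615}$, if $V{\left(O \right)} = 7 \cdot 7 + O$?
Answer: $\frac{155766120772841}{44138893514240} \approx 3.529$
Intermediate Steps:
$V{\left(O \right)} = 49 + O$
$\frac{\left(\frac{175313}{110080} - \frac{86157}{-92778}\right) - 91513}{V{\left(-365 \right)} - 25615} = \frac{\left(\frac{175313}{110080} - \frac{86157}{-92778}\right) - 91513}{\left(49 - 365\right) - 25615} = \frac{\left(175313 \cdot \frac{1}{110080} - - \frac{28719}{30926}\right) - 91513}{-316 - 25615} = \frac{\left(\frac{175313}{110080} + \frac{28719}{30926}\right) - 91513}{-25931} = \left(\frac{4291558679}{1702167040} - 91513\right) \left(- \frac{1}{25931}\right) = \left(- \frac{155766120772841}{1702167040}\right) \left(- \frac{1}{25931}\right) = \frac{155766120772841}{44138893514240}$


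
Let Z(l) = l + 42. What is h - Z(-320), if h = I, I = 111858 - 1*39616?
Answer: 72520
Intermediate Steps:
Z(l) = 42 + l
I = 72242 (I = 111858 - 39616 = 72242)
h = 72242
h - Z(-320) = 72242 - (42 - 320) = 72242 - 1*(-278) = 72242 + 278 = 72520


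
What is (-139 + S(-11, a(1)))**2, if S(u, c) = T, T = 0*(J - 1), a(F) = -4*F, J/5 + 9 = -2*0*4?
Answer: 19321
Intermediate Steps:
J = -45 (J = -45 + 5*(-2*0*4) = -45 + 5*(0*4) = -45 + 5*0 = -45 + 0 = -45)
T = 0 (T = 0*(-45 - 1) = 0*(-46) = 0)
S(u, c) = 0
(-139 + S(-11, a(1)))**2 = (-139 + 0)**2 = (-139)**2 = 19321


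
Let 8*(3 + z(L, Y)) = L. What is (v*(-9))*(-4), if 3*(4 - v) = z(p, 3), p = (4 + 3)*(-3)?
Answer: 423/2 ≈ 211.50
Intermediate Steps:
p = -21 (p = 7*(-3) = -21)
z(L, Y) = -3 + L/8
v = 47/8 (v = 4 - (-3 + (⅛)*(-21))/3 = 4 - (-3 - 21/8)/3 = 4 - ⅓*(-45/8) = 4 + 15/8 = 47/8 ≈ 5.8750)
(v*(-9))*(-4) = ((47/8)*(-9))*(-4) = -423/8*(-4) = 423/2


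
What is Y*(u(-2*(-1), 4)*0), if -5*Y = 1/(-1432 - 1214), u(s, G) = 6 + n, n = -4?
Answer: 0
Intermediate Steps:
u(s, G) = 2 (u(s, G) = 6 - 4 = 2)
Y = 1/13230 (Y = -1/(5*(-1432 - 1214)) = -1/5/(-2646) = -1/5*(-1/2646) = 1/13230 ≈ 7.5586e-5)
Y*(u(-2*(-1), 4)*0) = (2*0)/13230 = (1/13230)*0 = 0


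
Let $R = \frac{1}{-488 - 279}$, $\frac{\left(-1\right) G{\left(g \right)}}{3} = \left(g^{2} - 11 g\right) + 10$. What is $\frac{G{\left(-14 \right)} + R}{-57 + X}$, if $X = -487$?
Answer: $\frac{828361}{417248} \approx 1.9853$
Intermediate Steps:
$G{\left(g \right)} = -30 - 3 g^{2} + 33 g$ ($G{\left(g \right)} = - 3 \left(\left(g^{2} - 11 g\right) + 10\right) = - 3 \left(10 + g^{2} - 11 g\right) = -30 - 3 g^{2} + 33 g$)
$R = - \frac{1}{767}$ ($R = \frac{1}{-767} = - \frac{1}{767} \approx -0.0013038$)
$\frac{G{\left(-14 \right)} + R}{-57 + X} = \frac{\left(-30 - 3 \left(-14\right)^{2} + 33 \left(-14\right)\right) - \frac{1}{767}}{-57 - 487} = \frac{\left(-30 - 588 - 462\right) - \frac{1}{767}}{-544} = \left(\left(-30 - 588 - 462\right) - \frac{1}{767}\right) \left(- \frac{1}{544}\right) = \left(-1080 - \frac{1}{767}\right) \left(- \frac{1}{544}\right) = \left(- \frac{828361}{767}\right) \left(- \frac{1}{544}\right) = \frac{828361}{417248}$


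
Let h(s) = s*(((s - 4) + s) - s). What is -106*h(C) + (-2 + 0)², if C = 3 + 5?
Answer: -3388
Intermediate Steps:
C = 8
h(s) = s*(-4 + s) (h(s) = s*(((-4 + s) + s) - s) = s*((-4 + 2*s) - s) = s*(-4 + s))
-106*h(C) + (-2 + 0)² = -848*(-4 + 8) + (-2 + 0)² = -848*4 + (-2)² = -106*32 + 4 = -3392 + 4 = -3388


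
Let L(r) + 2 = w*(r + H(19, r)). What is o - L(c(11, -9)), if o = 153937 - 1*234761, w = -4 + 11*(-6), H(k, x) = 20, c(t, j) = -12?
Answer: -80262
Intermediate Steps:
w = -70 (w = -4 - 66 = -70)
o = -80824 (o = 153937 - 234761 = -80824)
L(r) = -1402 - 70*r (L(r) = -2 - 70*(r + 20) = -2 - 70*(20 + r) = -2 + (-1400 - 70*r) = -1402 - 70*r)
o - L(c(11, -9)) = -80824 - (-1402 - 70*(-12)) = -80824 - (-1402 + 840) = -80824 - 1*(-562) = -80824 + 562 = -80262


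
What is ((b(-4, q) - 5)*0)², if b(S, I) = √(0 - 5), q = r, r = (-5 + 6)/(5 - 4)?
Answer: 0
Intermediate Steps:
r = 1 (r = 1/1 = 1*1 = 1)
q = 1
b(S, I) = I*√5 (b(S, I) = √(-5) = I*√5)
((b(-4, q) - 5)*0)² = ((I*√5 - 5)*0)² = ((-5 + I*√5)*0)² = 0² = 0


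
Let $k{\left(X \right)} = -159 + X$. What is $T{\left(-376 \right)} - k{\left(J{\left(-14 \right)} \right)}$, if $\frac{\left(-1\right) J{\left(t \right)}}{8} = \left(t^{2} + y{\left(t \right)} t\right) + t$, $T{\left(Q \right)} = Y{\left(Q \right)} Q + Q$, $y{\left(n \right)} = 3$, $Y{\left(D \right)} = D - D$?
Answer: $903$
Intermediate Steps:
$Y{\left(D \right)} = 0$
$T{\left(Q \right)} = Q$ ($T{\left(Q \right)} = 0 Q + Q = 0 + Q = Q$)
$J{\left(t \right)} = - 32 t - 8 t^{2}$ ($J{\left(t \right)} = - 8 \left(\left(t^{2} + 3 t\right) + t\right) = - 8 \left(t^{2} + 4 t\right) = - 32 t - 8 t^{2}$)
$T{\left(-376 \right)} - k{\left(J{\left(-14 \right)} \right)} = -376 - \left(-159 - - 112 \left(4 - 14\right)\right) = -376 - \left(-159 - \left(-112\right) \left(-10\right)\right) = -376 - \left(-159 - 1120\right) = -376 - -1279 = -376 + 1279 = 903$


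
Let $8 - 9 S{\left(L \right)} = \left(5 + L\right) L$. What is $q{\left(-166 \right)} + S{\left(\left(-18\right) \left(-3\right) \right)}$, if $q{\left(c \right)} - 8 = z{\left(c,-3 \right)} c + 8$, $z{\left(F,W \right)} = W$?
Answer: $\frac{1448}{9} \approx 160.89$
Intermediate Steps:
$q{\left(c \right)} = 16 - 3 c$ ($q{\left(c \right)} = 8 - \left(-8 + 3 c\right) = 16 - 3 c$)
$S{\left(L \right)} = \frac{8}{9} - \frac{L \left(5 + L\right)}{9}$ ($S{\left(L \right)} = \frac{8}{9} - \frac{\left(5 + L\right) L}{9} = \frac{8}{9} - \frac{L \left(5 + L\right)}{9}$)
$q{\left(-166 \right)} + S{\left(\left(-18\right) \left(-3\right) \right)} = \left(16 - -498\right) - \left(- \frac{8}{9} + 324 + \frac{5}{9} \left(-18\right) \left(-3\right)\right) = \left(16 + 498\right) - \left(\frac{262}{9} + 324\right) = 514 - \frac{3178}{9} = \frac{1448}{9}$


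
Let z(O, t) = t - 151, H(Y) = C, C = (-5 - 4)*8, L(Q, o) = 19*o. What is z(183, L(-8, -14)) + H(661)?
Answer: -489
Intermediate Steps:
C = -72 (C = -9*8 = -72)
H(Y) = -72
z(O, t) = -151 + t
z(183, L(-8, -14)) + H(661) = (-151 + 19*(-14)) - 72 = (-151 - 266) - 72 = -417 - 72 = -489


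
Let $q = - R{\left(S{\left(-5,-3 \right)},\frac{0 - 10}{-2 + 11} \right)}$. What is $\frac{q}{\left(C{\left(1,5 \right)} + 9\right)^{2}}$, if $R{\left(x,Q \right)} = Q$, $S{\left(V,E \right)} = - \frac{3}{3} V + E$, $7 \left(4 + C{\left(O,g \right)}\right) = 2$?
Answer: $\frac{490}{12321} \approx 0.039769$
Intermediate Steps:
$C{\left(O,g \right)} = - \frac{26}{7}$ ($C{\left(O,g \right)} = -4 + \frac{1}{7} \cdot 2 = -4 + \frac{2}{7} = - \frac{26}{7}$)
$S{\left(V,E \right)} = E - V$ ($S{\left(V,E \right)} = \left(-3\right) \frac{1}{3} V + E = - V + E = E - V$)
$q = \frac{10}{9}$ ($q = - \frac{0 - 10}{-2 + 11} = - \frac{-10}{9} = \left(-1\right) \left(- \frac{10}{9}\right) = \frac{10}{9} \approx 1.1111$)
$\frac{q}{\left(C{\left(1,5 \right)} + 9\right)^{2}} = \frac{10}{9 \left(- \frac{26}{7} + 9\right)^{2}} = \frac{10}{9 \left(\frac{37}{7}\right)^{2}} = \frac{10}{9 \cdot \frac{1369}{49}} = \frac{10}{9} \cdot \frac{49}{1369} = \frac{490}{12321}$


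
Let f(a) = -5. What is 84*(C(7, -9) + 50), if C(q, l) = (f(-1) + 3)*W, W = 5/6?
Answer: 4060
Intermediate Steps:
W = ⅚ (W = 5*(⅙) = ⅚ ≈ 0.83333)
C(q, l) = -5/3 (C(q, l) = (-5 + 3)*(⅚) = -2*⅚ = -5/3)
84*(C(7, -9) + 50) = 84*(-5/3 + 50) = 84*(145/3) = 4060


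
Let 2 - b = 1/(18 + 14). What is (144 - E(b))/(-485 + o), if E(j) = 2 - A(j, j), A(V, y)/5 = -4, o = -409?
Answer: -61/447 ≈ -0.13647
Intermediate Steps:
b = 63/32 (b = 2 - 1/(18 + 14) = 2 - 1/32 = 63/32 ≈ 1.9688)
A(V, y) = -20 (A(V, y) = 5*(-4) = -20)
E(j) = 22 (E(j) = 2 - 1*(-20) = 2 + 20 = 22)
(144 - E(b))/(-485 + o) = (144 - 1*22)/(-485 - 409) = (144 - 22)/(-894) = 122*(-1/894) = -61/447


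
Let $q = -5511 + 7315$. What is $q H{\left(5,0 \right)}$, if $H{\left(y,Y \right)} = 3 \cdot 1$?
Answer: $5412$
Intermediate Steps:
$H{\left(y,Y \right)} = 3$
$q = 1804$
$q H{\left(5,0 \right)} = 1804 \cdot 3 = 5412$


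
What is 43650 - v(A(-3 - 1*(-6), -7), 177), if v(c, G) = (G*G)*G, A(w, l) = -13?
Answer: -5501583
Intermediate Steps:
v(c, G) = G**3 (v(c, G) = G**2*G = G**3)
43650 - v(A(-3 - 1*(-6), -7), 177) = 43650 - 1*177**3 = 43650 - 1*5545233 = 43650 - 5545233 = -5501583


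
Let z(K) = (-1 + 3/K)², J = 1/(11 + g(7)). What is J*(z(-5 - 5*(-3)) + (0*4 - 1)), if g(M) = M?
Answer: -17/600 ≈ -0.028333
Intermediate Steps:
J = 1/18 (J = 1/(11 + 7) = 1/18 ≈ 0.055556)
J*(z(-5 - 5*(-3)) + (0*4 - 1)) = ((-3 + (-5 - 5*(-3)))²/(-5 - 5*(-3))² + (0*4 - 1))/18 = ((-3 + (-5 + 15))²/(-5 + 15)² + (0 - 1))/18 = ((-3 + 10)²/10² - 1)/18 = ((1/100)*7² - 1)/18 = ((1/100)*49 - 1)/18 = (49/100 - 1)/18 = (1/18)*(-51/100) = -17/600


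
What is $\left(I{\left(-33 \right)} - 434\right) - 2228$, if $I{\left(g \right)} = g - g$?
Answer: $-2662$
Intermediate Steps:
$I{\left(g \right)} = 0$
$\left(I{\left(-33 \right)} - 434\right) - 2228 = \left(0 - 434\right) - 2228 = -434 - 2228 = -2662$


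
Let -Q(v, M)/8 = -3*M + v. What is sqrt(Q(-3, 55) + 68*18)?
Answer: 2*sqrt(642) ≈ 50.675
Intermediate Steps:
Q(v, M) = -8*v + 24*M (Q(v, M) = -8*(-3*M + v) = -8*(v - 3*M) = -8*v + 24*M)
sqrt(Q(-3, 55) + 68*18) = sqrt((-8*(-3) + 24*55) + 68*18) = sqrt((24 + 1320) + 1224) = sqrt(1344 + 1224) = sqrt(2568) = 2*sqrt(642)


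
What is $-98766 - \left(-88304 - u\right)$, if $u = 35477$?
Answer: $25015$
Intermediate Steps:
$-98766 - \left(-88304 - u\right) = -98766 - \left(-88304 - 35477\right) = -98766 - -123781 = -98766 + 123781 = 25015$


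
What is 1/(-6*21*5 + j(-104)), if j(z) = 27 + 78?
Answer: -1/525 ≈ -0.0019048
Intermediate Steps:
j(z) = 105
1/(-6*21*5 + j(-104)) = 1/(-6*21*5 + 105) = 1/(-126*5 + 105) = 1/(-630 + 105) = 1/(-525) = -1/525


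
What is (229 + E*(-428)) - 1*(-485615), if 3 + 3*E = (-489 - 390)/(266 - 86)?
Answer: 21913591/45 ≈ 4.8697e+5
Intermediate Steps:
E = -473/180 (E = -1 + ((-489 - 390)/(266 - 86))/3 = -1 + (-879/180)/3 = -1 + (-879*1/180)/3 = -1 + (⅓)*(-293/60) = -1 - 293/180 = -473/180 ≈ -2.6278)
(229 + E*(-428)) - 1*(-485615) = (229 - 473/180*(-428)) - 1*(-485615) = (229 + 50611/45) + 485615 = 60916/45 + 485615 = 21913591/45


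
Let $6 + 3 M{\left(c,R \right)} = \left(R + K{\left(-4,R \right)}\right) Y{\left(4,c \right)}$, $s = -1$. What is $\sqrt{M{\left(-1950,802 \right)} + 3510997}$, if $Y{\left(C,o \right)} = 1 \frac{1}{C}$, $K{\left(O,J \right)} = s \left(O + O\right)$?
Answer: $\frac{5 \sqrt{561770}}{2} \approx 1873.8$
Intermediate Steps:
$K{\left(O,J \right)} = - 2 O$ ($K{\left(O,J \right)} = - (O + O) = - 2 O$)
$Y{\left(C,o \right)} = \frac{1}{C}$
$M{\left(c,R \right)} = - \frac{4}{3} + \frac{R}{12}$ ($M{\left(c,R \right)} = -2 + \frac{\left(R - -8\right) \frac{1}{4}}{3} = -2 + \frac{\left(R + 8\right) \frac{1}{4}}{3} = -2 + \frac{\left(8 + R\right) \frac{1}{4}}{3} = -2 + \frac{2 + \frac{R}{4}}{3} = -2 + \left(\frac{2}{3} + \frac{R}{12}\right) = - \frac{4}{3} + \frac{R}{12}$)
$\sqrt{M{\left(-1950,802 \right)} + 3510997} = \sqrt{\left(- \frac{4}{3} + \frac{1}{12} \cdot 802\right) + 3510997} = \sqrt{\left(- \frac{4}{3} + \frac{401}{6}\right) + 3510997} = \sqrt{\frac{131}{2} + 3510997} = \sqrt{\frac{7022125}{2}} = \frac{5 \sqrt{561770}}{2}$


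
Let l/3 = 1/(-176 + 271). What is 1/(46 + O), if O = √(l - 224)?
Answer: 4370/222297 - I*√2021315/222297 ≈ 0.019658 - 0.0063956*I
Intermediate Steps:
l = 3/95 (l = 3/(-176 + 271) = 3/95 ≈ 0.031579)
O = I*√2021315/95 (O = √(3/95 - 224) = √(-21277/95) = I*√2021315/95 ≈ 14.966*I)
1/(46 + O) = 1/(46 + I*√2021315/95)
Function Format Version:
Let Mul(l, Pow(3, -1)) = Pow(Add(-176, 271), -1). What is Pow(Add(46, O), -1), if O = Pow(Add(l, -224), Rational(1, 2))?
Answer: Add(Rational(4370, 222297), Mul(Rational(-1, 222297), I, Pow(2021315, Rational(1, 2)))) ≈ Add(0.019658, Mul(-0.0063956, I))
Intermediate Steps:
l = Rational(3, 95) (l = Mul(3, Pow(Add(-176, 271), -1)) = Mul(3, Pow(95, -1)) = Mul(3, Rational(1, 95)) = Rational(3, 95) ≈ 0.031579)
O = Mul(Rational(1, 95), I, Pow(2021315, Rational(1, 2))) (O = Pow(Add(Rational(3, 95), -224), Rational(1, 2)) = Pow(Rational(-21277, 95), Rational(1, 2)) = Mul(Rational(1, 95), I, Pow(2021315, Rational(1, 2))) ≈ Mul(14.966, I))
Pow(Add(46, O), -1) = Pow(Add(46, Mul(Rational(1, 95), I, Pow(2021315, Rational(1, 2)))), -1)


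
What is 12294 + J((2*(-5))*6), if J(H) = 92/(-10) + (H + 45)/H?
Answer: 245701/20 ≈ 12285.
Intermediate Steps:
J(H) = -46/5 + (45 + H)/H (J(H) = 92*(-⅒) + (45 + H)/H = -46/5 + (45 + H)/H)
12294 + J((2*(-5))*6) = 12294 + (-41/5 + 45/(((2*(-5))*6))) = 12294 + (-41/5 + 45/((-10*6))) = 12294 + (-41/5 + 45/(-60)) = 12294 + (-41/5 + 45*(-1/60)) = 12294 + (-41/5 - ¾) = 12294 - 179/20 = 245701/20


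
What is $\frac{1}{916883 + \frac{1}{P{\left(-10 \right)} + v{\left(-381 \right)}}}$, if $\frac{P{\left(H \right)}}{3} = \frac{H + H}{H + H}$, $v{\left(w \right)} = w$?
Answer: $\frac{378}{346581773} \approx 1.0907 \cdot 10^{-6}$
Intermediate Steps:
$P{\left(H \right)} = 3$ ($P{\left(H \right)} = 3 \frac{H + H}{H + H} = 3 \frac{2 H}{2 H} = 3 \cdot 2 H \frac{1}{2 H} = 3 \cdot 1 = 3$)
$\frac{1}{916883 + \frac{1}{P{\left(-10 \right)} + v{\left(-381 \right)}}} = \frac{1}{916883 + \frac{1}{3 - 381}} = \frac{1}{916883 + \frac{1}{-378}} = \frac{1}{916883 - \frac{1}{378}} = \frac{1}{\frac{346581773}{378}} = \frac{378}{346581773}$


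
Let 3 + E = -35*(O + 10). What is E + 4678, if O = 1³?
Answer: 4290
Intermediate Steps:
O = 1
E = -388 (E = -3 - 35*(1 + 10) = -3 - 35*11 = -3 - 385 = -388)
E + 4678 = -388 + 4678 = 4290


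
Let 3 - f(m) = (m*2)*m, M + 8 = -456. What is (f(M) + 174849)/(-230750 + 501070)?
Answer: -12787/13516 ≈ -0.94606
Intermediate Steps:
M = -464 (M = -8 - 456 = -464)
f(m) = 3 - 2*m² (f(m) = 3 - m*2*m = 3 - 2*m*m = 3 - 2*m²)
(f(M) + 174849)/(-230750 + 501070) = ((3 - 2*(-464)²) + 174849)/(-230750 + 501070) = ((3 - 2*215296) + 174849)/270320 = ((3 - 430592) + 174849)*(1/270320) = (-430589 + 174849)*(1/270320) = -255740*1/270320 = -12787/13516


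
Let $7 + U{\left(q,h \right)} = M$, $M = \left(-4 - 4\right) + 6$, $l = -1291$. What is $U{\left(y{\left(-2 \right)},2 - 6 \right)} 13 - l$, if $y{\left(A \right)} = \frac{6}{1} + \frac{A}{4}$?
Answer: $1174$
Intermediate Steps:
$y{\left(A \right)} = 6 + \frac{A}{4}$ ($y{\left(A \right)} = 6 \cdot 1 + A \frac{1}{4} = 6 + \frac{A}{4}$)
$M = -2$ ($M = -8 + 6 = -2$)
$U{\left(q,h \right)} = -9$ ($U{\left(q,h \right)} = -7 - 2 = -9$)
$U{\left(y{\left(-2 \right)},2 - 6 \right)} 13 - l = \left(-9\right) 13 - -1291 = -117 + 1291 = 1174$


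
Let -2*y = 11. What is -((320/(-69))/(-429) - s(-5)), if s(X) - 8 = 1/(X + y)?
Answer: 1635682/207207 ≈ 7.8940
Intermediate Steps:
y = -11/2 (y = -½*11 = -11/2 ≈ -5.5000)
s(X) = 8 + 1/(-11/2 + X) (s(X) = 8 + 1/(X - 11/2) = 8 + 1/(-11/2 + X))
-((320/(-69))/(-429) - s(-5)) = -((320/(-69))/(-429) - 2*(-43 + 8*(-5))/(-11 + 2*(-5))) = -((320*(-1/69))*(-1/429) - 2*(-43 - 40)/(-11 - 10)) = -(-320/69*(-1/429) - 2*(-83)/(-21)) = -(320/29601 - 2*(-1)*(-83)/21) = -(320/29601 - 1*166/21) = -(320/29601 - 166/21) = -1*(-1635682/207207) = 1635682/207207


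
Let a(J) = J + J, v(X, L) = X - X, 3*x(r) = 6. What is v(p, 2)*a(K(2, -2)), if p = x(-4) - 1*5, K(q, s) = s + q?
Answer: 0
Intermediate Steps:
x(r) = 2 (x(r) = (1/3)*6 = 2)
K(q, s) = q + s
p = -3 (p = 2 - 1*5 = 2 - 5 = -3)
v(X, L) = 0
a(J) = 2*J
v(p, 2)*a(K(2, -2)) = 0*(2*(2 - 2)) = 0*(2*0) = 0*0 = 0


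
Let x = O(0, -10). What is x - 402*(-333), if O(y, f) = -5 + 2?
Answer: 133863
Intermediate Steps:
O(y, f) = -3
x = -3
x - 402*(-333) = -3 - 402*(-333) = -3 + 133866 = 133863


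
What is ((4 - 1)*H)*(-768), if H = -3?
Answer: 6912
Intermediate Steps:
((4 - 1)*H)*(-768) = ((4 - 1)*(-3))*(-768) = (3*(-3))*(-768) = -9*(-768) = 6912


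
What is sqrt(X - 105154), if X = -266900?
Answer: I*sqrt(372054) ≈ 609.96*I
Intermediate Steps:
sqrt(X - 105154) = sqrt(-266900 - 105154) = sqrt(-372054) = I*sqrt(372054)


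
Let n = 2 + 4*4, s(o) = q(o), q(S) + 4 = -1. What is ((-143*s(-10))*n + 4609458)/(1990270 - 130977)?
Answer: 4622328/1859293 ≈ 2.4861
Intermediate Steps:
q(S) = -5 (q(S) = -4 - 1 = -5)
s(o) = -5
n = 18 (n = 2 + 16 = 18)
((-143*s(-10))*n + 4609458)/(1990270 - 130977) = (-143*(-5)*18 + 4609458)/(1990270 - 130977) = (715*18 + 4609458)/1859293 = (12870 + 4609458)*(1/1859293) = 4622328*(1/1859293) = 4622328/1859293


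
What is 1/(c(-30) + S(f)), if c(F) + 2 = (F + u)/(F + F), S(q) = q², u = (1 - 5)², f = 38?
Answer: 30/43267 ≈ 0.00069337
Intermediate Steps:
u = 16 (u = (-4)² = 16)
c(F) = -2 + (16 + F)/(2*F) (c(F) = -2 + (F + 16)/(F + F) = -2 + (16 + F)/((2*F)) = -2 + (16 + F)*(1/(2*F)) = -2 + (16 + F)/(2*F))
1/(c(-30) + S(f)) = 1/((-3/2 + 8/(-30)) + 38²) = 1/((-3/2 + 8*(-1/30)) + 1444) = 1/((-3/2 - 4/15) + 1444) = 1/(-53/30 + 1444) = 1/(43267/30) = 30/43267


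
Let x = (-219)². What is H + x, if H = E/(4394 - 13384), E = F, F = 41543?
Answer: 431127847/8990 ≈ 47956.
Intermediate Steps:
E = 41543
x = 47961
H = -41543/8990 (H = 41543/(4394 - 13384) = 41543/(-8990) = 41543*(-1/8990) = -41543/8990 ≈ -4.6210)
H + x = -41543/8990 + 47961 = 431127847/8990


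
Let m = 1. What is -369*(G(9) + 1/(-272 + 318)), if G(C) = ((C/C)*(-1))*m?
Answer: 16605/46 ≈ 360.98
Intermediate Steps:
G(C) = -1 (G(C) = ((C/C)*(-1))*1 = (1*(-1))*1 = -1*1 = -1)
-369*(G(9) + 1/(-272 + 318)) = -369*(-1 + 1/(-272 + 318)) = -369*(-1 + 1/46) = -369*(-45/46) = 16605/46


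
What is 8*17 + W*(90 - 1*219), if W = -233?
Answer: 30193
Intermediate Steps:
8*17 + W*(90 - 1*219) = 8*17 - 233*(90 - 1*219) = 136 - 233*(90 - 219) = 136 - 233*(-129) = 136 + 30057 = 30193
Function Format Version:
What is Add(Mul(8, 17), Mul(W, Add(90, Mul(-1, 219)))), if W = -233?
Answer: 30193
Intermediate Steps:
Add(Mul(8, 17), Mul(W, Add(90, Mul(-1, 219)))) = Add(Mul(8, 17), Mul(-233, Add(90, Mul(-1, 219)))) = Add(136, Mul(-233, Add(90, -219))) = Add(136, Mul(-233, -129)) = Add(136, 30057) = 30193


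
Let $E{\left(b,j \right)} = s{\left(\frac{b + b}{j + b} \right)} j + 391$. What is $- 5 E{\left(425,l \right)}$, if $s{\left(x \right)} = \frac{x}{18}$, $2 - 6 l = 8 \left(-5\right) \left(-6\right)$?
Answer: $- \frac{69505}{36} \approx -1930.7$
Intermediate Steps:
$l = - \frac{119}{3}$ ($l = \frac{1}{3} - \frac{8 \left(-5\right) \left(-6\right)}{6} = \frac{1}{3} - \frac{\left(-40\right) \left(-6\right)}{6} = \frac{1}{3} - 40 = - \frac{119}{3} \approx -39.667$)
$s{\left(x \right)} = \frac{x}{18}$ ($s{\left(x \right)} = x \frac{1}{18} = \frac{x}{18}$)
$E{\left(b,j \right)} = 391 + \frac{b j}{9 \left(b + j\right)}$ ($E{\left(b,j \right)} = \frac{\left(b + b\right) \frac{1}{j + b}}{18} j + 391 = \frac{2 b \frac{1}{b + j}}{18} j + 391 = \frac{b}{9 \left(b + j\right)} j + 391 = \frac{b j}{9 \left(b + j\right)} + 391 = 391 + \frac{b j}{9 \left(b + j\right)}$)
$- 5 E{\left(425,l \right)} = - 5 \frac{391 \cdot 425 + 391 \left(- \frac{119}{3}\right) + \frac{1}{9} \cdot 425 \left(- \frac{119}{3}\right)}{425 - \frac{119}{3}} = - 5 \frac{166175 - \frac{46529}{3} - \frac{50575}{27}}{\frac{1156}{3}} = - 5 \cdot \frac{3}{1156} \cdot \frac{4017389}{27} = \left(-5\right) \frac{13901}{36} = - \frac{69505}{36}$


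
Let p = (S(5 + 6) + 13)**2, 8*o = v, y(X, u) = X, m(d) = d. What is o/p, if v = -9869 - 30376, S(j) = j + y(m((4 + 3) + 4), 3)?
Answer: -8049/1960 ≈ -4.1066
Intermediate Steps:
S(j) = 11 + j (S(j) = j + ((4 + 3) + 4) = j + (7 + 4) = j + 11 = 11 + j)
v = -40245
o = -40245/8 (o = (1/8)*(-40245) = -40245/8 ≈ -5030.6)
p = 1225 (p = ((11 + (5 + 6)) + 13)**2 = ((11 + 11) + 13)**2 = (22 + 13)**2 = 35**2 = 1225)
o/p = -40245/8/1225 = -40245/8*1/1225 = -8049/1960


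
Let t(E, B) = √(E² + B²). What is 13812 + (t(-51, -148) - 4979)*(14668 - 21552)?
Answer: 34289248 - 89492*√145 ≈ 3.3212e+7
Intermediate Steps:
t(E, B) = √(B² + E²)
13812 + (t(-51, -148) - 4979)*(14668 - 21552) = 13812 + (√((-148)² + (-51)²) - 4979)*(14668 - 21552) = 13812 + (√(21904 + 2601) - 4979)*(-6884) = 13812 + (√24505 - 4979)*(-6884) = 13812 + (13*√145 - 4979)*(-6884) = 13812 + (-4979 + 13*√145)*(-6884) = 13812 + (34275436 - 89492*√145) = 34289248 - 89492*√145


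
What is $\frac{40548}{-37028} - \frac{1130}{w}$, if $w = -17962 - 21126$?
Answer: $- \frac{192887323}{180918808} \approx -1.0662$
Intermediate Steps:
$w = -39088$ ($w = -17962 - 21126 = -39088$)
$\frac{40548}{-37028} - \frac{1130}{w} = \frac{40548}{-37028} - \frac{1130}{-39088} = 40548 \left(- \frac{1}{37028}\right) - - \frac{565}{19544} = - \frac{10137}{9257} + \frac{565}{19544} = - \frac{192887323}{180918808}$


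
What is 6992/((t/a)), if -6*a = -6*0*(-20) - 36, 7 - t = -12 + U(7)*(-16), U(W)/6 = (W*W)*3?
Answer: 41952/14131 ≈ 2.9688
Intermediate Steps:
U(W) = 18*W² (U(W) = 6*((W*W)*3) = 6*(W²*3) = 6*(3*W²) = 18*W²)
t = 14131 (t = 7 - (-12 + (18*7²)*(-16)) = 7 - (-12 + (18*49)*(-16)) = 7 - (-12 + 882*(-16)) = 7 - (-12 - 14112) = 7 - 1*(-14124) = 7 + 14124 = 14131)
a = 6 (a = -(-6*0*(-20) - 36)/6 = -(0*(-20) - 36)/6 = -(0 - 36)/6 = -⅙*(-36) = 6)
6992/((t/a)) = 6992/((14131/6)) = 6992/((14131*(⅙))) = 6992/(14131/6) = 6992*(6/14131) = 41952/14131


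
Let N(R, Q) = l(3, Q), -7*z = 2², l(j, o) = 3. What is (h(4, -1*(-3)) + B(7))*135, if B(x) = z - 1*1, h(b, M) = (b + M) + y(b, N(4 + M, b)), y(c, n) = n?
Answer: 7965/7 ≈ 1137.9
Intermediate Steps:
z = -4/7 (z = -⅐*2² = -⅐*4 = -4/7 ≈ -0.57143)
N(R, Q) = 3
h(b, M) = 3 + M + b (h(b, M) = (b + M) + 3 = (M + b) + 3 = 3 + M + b)
B(x) = -11/7 (B(x) = -4/7 - 1*1 = -4/7 - 1 = -11/7)
(h(4, -1*(-3)) + B(7))*135 = ((3 - 1*(-3) + 4) - 11/7)*135 = ((3 + 3 + 4) - 11/7)*135 = (10 - 11/7)*135 = (59/7)*135 = 7965/7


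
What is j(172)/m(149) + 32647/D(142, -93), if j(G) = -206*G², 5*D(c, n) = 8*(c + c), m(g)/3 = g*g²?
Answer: 1606072906357/22546980384 ≈ 71.232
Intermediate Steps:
m(g) = 3*g³ (m(g) = 3*(g*g²) = 3*g³)
D(c, n) = 16*c/5 (D(c, n) = (8*(c + c))/5 = (8*(2*c))/5 = (16*c)/5 = 16*c/5)
j(172)/m(149) + 32647/D(142, -93) = (-206*172²)/((3*149³)) + 32647/(((16/5)*142)) = (-206*29584)/((3*3307949)) + 32647/(2272/5) = -6094304/9923847 + 32647*(5/2272) = -6094304*1/9923847 + 163235/2272 = -6094304/9923847 + 163235/2272 = 1606072906357/22546980384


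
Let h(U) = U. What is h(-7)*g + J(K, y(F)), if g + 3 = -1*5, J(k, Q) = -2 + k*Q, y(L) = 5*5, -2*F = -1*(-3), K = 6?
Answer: 204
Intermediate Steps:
F = -3/2 (F = -(-1)*(-3)/2 = -½*3 = -3/2 ≈ -1.5000)
y(L) = 25
J(k, Q) = -2 + Q*k
g = -8 (g = -3 - 1*5 = -3 - 5 = -8)
h(-7)*g + J(K, y(F)) = -7*(-8) + (-2 + 25*6) = 56 + (-2 + 150) = 56 + 148 = 204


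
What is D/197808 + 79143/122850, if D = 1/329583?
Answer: 2449981450717/3802992320400 ≈ 0.64422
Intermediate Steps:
D = 1/329583 ≈ 3.0341e-6
D/197808 + 79143/122850 = (1/329583)/197808 + 79143/122850 = (1/329583)*(1/197808) + 79143*(1/122850) = 1/65194154064 + 26381/40950 = 2449981450717/3802992320400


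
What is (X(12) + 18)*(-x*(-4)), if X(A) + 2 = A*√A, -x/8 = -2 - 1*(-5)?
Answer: -1536 - 2304*√3 ≈ -5526.6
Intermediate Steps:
x = -24 (x = -8*(-2 - 1*(-5)) = -8*(-2 + 5) = -8*3 = -24)
X(A) = -2 + A^(3/2) (X(A) = -2 + A*√A = -2 + A^(3/2))
(X(12) + 18)*(-x*(-4)) = ((-2 + 12^(3/2)) + 18)*(-1*(-24)*(-4)) = ((-2 + 24*√3) + 18)*(24*(-4)) = (16 + 24*√3)*(-96) = -1536 - 2304*√3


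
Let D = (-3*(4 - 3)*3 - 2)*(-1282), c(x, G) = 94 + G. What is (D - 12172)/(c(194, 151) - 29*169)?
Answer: -965/2328 ≈ -0.41452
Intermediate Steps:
D = 14102 (D = (-3*1*3 - 2)*(-1282) = (-3*3 - 2)*(-1282) = (-9 - 2)*(-1282) = -11*(-1282) = 14102)
(D - 12172)/(c(194, 151) - 29*169) = (14102 - 12172)/((94 + 151) - 29*169) = 1930/(245 - 4901) = 1930/(-4656) = 1930*(-1/4656) = -965/2328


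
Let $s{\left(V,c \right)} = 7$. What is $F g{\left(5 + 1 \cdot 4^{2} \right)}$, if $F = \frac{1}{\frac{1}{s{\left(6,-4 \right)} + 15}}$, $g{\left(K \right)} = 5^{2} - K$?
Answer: $88$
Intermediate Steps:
$g{\left(K \right)} = 25 - K$
$F = 22$ ($F = \frac{1}{\frac{1}{7 + 15}} = \frac{1}{\frac{1}{22}} = 22$)
$F g{\left(5 + 1 \cdot 4^{2} \right)} = 22 \left(25 - \left(5 + 1 \cdot 4^{2}\right)\right) = 22 \left(25 - \left(5 + 1 \cdot 16\right)\right) = 22 \left(25 - \left(5 + 16\right)\right) = 22 \left(25 - 21\right) = 22 \cdot 4 = 88$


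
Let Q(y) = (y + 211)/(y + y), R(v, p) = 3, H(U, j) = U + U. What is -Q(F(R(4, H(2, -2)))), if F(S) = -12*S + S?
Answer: 89/33 ≈ 2.6970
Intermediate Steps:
H(U, j) = 2*U
F(S) = -11*S
Q(y) = (211 + y)/(2*y) (Q(y) = (211 + y)/((2*y)) = (211 + y)*(1/(2*y)) = (211 + y)/(2*y))
-Q(F(R(4, H(2, -2)))) = -(211 - 11*3)/(2*((-11*3))) = -(211 - 33)/(2*(-33)) = -(-1)*178/(2*33) = -1*(-89/33) = 89/33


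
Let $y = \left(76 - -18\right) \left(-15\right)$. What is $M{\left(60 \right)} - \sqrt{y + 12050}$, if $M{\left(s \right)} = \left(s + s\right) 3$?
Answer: $360 - 4 \sqrt{665} \approx 256.85$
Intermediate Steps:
$M{\left(s \right)} = 6 s$ ($M{\left(s \right)} = 2 s 3 = 6 s$)
$y = -1410$ ($y = \left(76 + 18\right) \left(-15\right) = 94 \left(-15\right) = -1410$)
$M{\left(60 \right)} - \sqrt{y + 12050} = 6 \cdot 60 - \sqrt{-1410 + 12050} = 360 - \sqrt{10640} = 360 - 4 \sqrt{665}$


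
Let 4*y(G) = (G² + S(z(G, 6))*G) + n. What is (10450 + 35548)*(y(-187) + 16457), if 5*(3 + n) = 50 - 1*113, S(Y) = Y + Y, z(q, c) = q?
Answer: 19631877403/10 ≈ 1.9632e+9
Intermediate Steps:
S(Y) = 2*Y
n = -78/5 (n = -3 + (50 - 1*113)/5 = -3 + (50 - 113)/5 = -3 + (⅕)*(-63) = -3 - 63/5 = -78/5 ≈ -15.600)
y(G) = -39/10 + 3*G²/4 (y(G) = ((G² + (2*G)*G) - 78/5)/4 = ((G² + 2*G²) - 78/5)/4 = (3*G² - 78/5)/4 = (-78/5 + 3*G²)/4 = -39/10 + 3*G²/4)
(10450 + 35548)*(y(-187) + 16457) = (10450 + 35548)*((-39/10 + (¾)*(-187)²) + 16457) = 45998*((-39/10 + (¾)*34969) + 16457) = 45998*((-39/10 + 104907/4) + 16457) = 45998*(524457/20 + 16457) = 45998*(853597/20) = 19631877403/10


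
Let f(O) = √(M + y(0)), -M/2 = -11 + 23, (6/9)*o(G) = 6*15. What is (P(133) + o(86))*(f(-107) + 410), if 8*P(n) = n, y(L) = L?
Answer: 248665/4 + 1213*I*√6/4 ≈ 62166.0 + 742.81*I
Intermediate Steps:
P(n) = n/8
o(G) = 135 (o(G) = 3*(6*15)/2 = (3/2)*90 = 135)
M = -24 (M = -2*(-11 + 23) = -2*12 = -24)
f(O) = 2*I*√6 (f(O) = √(-24 + 0) = √(-24) = 2*I*√6)
(P(133) + o(86))*(f(-107) + 410) = ((⅛)*133 + 135)*(2*I*√6 + 410) = (133/8 + 135)*(410 + 2*I*√6) = 1213*(410 + 2*I*√6)/8 = 248665/4 + 1213*I*√6/4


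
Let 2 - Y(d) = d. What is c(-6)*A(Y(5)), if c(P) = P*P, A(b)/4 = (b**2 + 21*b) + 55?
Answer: 144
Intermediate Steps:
Y(d) = 2 - d
A(b) = 220 + 4*b**2 + 84*b (A(b) = 4*((b**2 + 21*b) + 55) = 4*(55 + b**2 + 21*b) = 220 + 4*b**2 + 84*b)
c(P) = P**2
c(-6)*A(Y(5)) = (-6)**2*(220 + 4*(2 - 1*5)**2 + 84*(2 - 1*5)) = 36*(220 + 4*(2 - 5)**2 + 84*(2 - 5)) = 36*(220 + 4*(-3)**2 + 84*(-3)) = 36*(220 + 4*9 - 252) = 36*(220 + 36 - 252) = 36*4 = 144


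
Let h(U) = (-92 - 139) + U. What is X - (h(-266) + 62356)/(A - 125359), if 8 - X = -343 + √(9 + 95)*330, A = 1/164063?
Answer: 7229086312333/20566773616 - 660*√26 ≈ -3013.9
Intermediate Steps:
A = 1/164063 ≈ 6.0952e-6
h(U) = -231 + U
X = 351 - 660*√26 (X = 8 - (-343 + √(9 + 95)*330) = 8 - (-343 + √104*330) = 8 - (-343 + (2*√26)*330) = 8 - (-343 + 660*√26) = 8 + (343 - 660*√26) = 351 - 660*√26 ≈ -3014.4)
X - (h(-266) + 62356)/(A - 125359) = (351 - 660*√26) - ((-231 - 266) + 62356)/(1/164063 - 125359) = (351 - 660*√26) - (-497 + 62356)/(-20566773616/164063) = (351 - 660*√26) - 61859*(-164063)/20566773616 = (351 - 660*√26) - 1*(-10148773117/20566773616) = (351 - 660*√26) + 10148773117/20566773616 = 7229086312333/20566773616 - 660*√26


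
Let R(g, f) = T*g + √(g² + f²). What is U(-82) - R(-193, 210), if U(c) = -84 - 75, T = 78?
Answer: 14895 - √81349 ≈ 14610.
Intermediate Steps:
U(c) = -159
R(g, f) = √(f² + g²) + 78*g (R(g, f) = 78*g + √(g² + f²) = 78*g + √(f² + g²) = √(f² + g²) + 78*g)
U(-82) - R(-193, 210) = -159 - (√(210² + (-193)²) + 78*(-193)) = -159 - (√(44100 + 37249) - 15054) = -159 - (√81349 - 15054) = -159 - (-15054 + √81349) = -159 + (15054 - √81349) = 14895 - √81349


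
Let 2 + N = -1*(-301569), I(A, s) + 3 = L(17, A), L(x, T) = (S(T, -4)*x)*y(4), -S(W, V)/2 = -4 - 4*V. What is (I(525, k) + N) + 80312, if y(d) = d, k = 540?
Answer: 380244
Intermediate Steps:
S(W, V) = 8 + 8*V (S(W, V) = -2*(-4 - 4*V) = 8 + 8*V)
L(x, T) = -96*x (L(x, T) = ((8 + 8*(-4))*x)*4 = ((8 - 32)*x)*4 = -24*x*4 = -96*x)
I(A, s) = -1635 (I(A, s) = -3 - 96*17 = -3 - 1632 = -1635)
N = 301567 (N = -2 - 1*(-301569) = -2 + 301569 = 301567)
(I(525, k) + N) + 80312 = (-1635 + 301567) + 80312 = 299932 + 80312 = 380244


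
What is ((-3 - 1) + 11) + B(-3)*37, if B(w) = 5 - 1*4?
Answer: 44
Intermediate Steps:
B(w) = 1 (B(w) = 5 - 4 = 1)
((-3 - 1) + 11) + B(-3)*37 = ((-3 - 1) + 11) + 1*37 = (-4 + 11) + 37 = 7 + 37 = 44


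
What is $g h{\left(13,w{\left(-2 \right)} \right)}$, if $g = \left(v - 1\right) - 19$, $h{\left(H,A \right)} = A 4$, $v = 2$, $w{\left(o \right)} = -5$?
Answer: $360$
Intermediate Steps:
$h{\left(H,A \right)} = 4 A$
$g = -18$ ($g = \left(2 - 1\right) - 19 = 1 - 19 = -18$)
$g h{\left(13,w{\left(-2 \right)} \right)} = - 18 \cdot 4 \left(-5\right) = \left(-18\right) \left(-20\right) = 360$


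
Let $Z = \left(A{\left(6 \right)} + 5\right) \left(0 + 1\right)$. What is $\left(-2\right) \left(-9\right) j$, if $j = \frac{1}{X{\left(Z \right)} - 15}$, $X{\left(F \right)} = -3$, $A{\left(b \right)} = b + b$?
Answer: $-1$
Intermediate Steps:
$A{\left(b \right)} = 2 b$
$Z = 17$ ($Z = \left(2 \cdot 6 + 5\right) \left(0 + 1\right) = \left(12 + 5\right) 1 = 17 \cdot 1 = 17$)
$j = - \frac{1}{18}$ ($j = \frac{1}{-3 - 15} = \frac{1}{-18} = - \frac{1}{18} \approx -0.055556$)
$\left(-2\right) \left(-9\right) j = \left(-2\right) \left(-9\right) \left(- \frac{1}{18}\right) = 18 \left(- \frac{1}{18}\right) = -1$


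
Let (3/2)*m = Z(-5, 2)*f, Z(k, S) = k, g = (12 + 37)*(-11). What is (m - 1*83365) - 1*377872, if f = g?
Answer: -1378321/3 ≈ -4.5944e+5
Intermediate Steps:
g = -539 (g = 49*(-11) = -539)
f = -539
m = 5390/3 (m = 2*(-5*(-539))/3 = (⅔)*2695 = 5390/3 ≈ 1796.7)
(m - 1*83365) - 1*377872 = (5390/3 - 1*83365) - 1*377872 = (5390/3 - 83365) - 377872 = -244705/3 - 377872 = -1378321/3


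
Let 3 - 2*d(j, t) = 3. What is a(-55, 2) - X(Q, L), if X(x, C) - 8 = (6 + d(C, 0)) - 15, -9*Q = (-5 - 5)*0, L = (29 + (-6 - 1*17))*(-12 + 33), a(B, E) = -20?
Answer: -19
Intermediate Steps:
d(j, t) = 0 (d(j, t) = 3/2 - ½*3 = 3/2 - 3/2 = 0)
L = 126 (L = (29 + (-6 - 17))*21 = (29 - 23)*21 = 6*21 = 126)
Q = 0 (Q = -(-5 - 5)*0/9 = -(-10)*0/9 = -⅑*0 = 0)
X(x, C) = -1 (X(x, C) = 8 + ((6 + 0) - 15) = 8 + (6 - 15) = 8 - 9 = -1)
a(-55, 2) - X(Q, L) = -20 - 1*(-1) = -20 + 1 = -19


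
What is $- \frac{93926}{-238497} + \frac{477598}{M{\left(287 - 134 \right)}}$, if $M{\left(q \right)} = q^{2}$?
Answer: $\frac{325222420}{15638589} \approx 20.796$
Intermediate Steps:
$- \frac{93926}{-238497} + \frac{477598}{M{\left(287 - 134 \right)}} = - \frac{93926}{-238497} + \frac{477598}{\left(287 - 134\right)^{2}} = \left(-93926\right) \left(- \frac{1}{238497}\right) + \frac{477598}{\left(287 - 134\right)^{2}} = \frac{13418}{34071} + \frac{477598}{153^{2}} = \frac{13418}{34071} + \frac{477598}{23409} = \frac{13418}{34071} + 477598 \cdot \frac{1}{23409} = \frac{13418}{34071} + \frac{28094}{1377} = \frac{325222420}{15638589}$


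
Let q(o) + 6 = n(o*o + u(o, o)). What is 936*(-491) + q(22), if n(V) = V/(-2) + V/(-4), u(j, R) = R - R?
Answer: -459945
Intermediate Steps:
u(j, R) = 0
n(V) = -3*V/4 (n(V) = V*(-½) + V*(-¼) = -V/2 - V/4 = -3*V/4)
q(o) = -6 - 3*o²/4 (q(o) = -6 - 3*(o*o + 0)/4 = -6 - 3*(o² + 0)/4 = -6 - 3*o²/4)
936*(-491) + q(22) = 936*(-491) + (-6 - ¾*22²) = -459576 + (-6 - ¾*484) = -459576 + (-6 - 363) = -459576 - 369 = -459945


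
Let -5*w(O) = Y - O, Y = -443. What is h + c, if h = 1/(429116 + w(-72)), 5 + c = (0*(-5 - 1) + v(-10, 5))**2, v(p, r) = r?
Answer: 42919025/2145951 ≈ 20.000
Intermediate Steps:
w(O) = 443/5 + O/5 (w(O) = -(-443 - O)/5 = 443/5 + O/5)
c = 20 (c = -5 + (0*(-5 - 1) + 5)**2 = -5 + (0*(-6) + 5)**2 = -5 + (0 + 5)**2 = -5 + 5**2 = -5 + 25 = 20)
h = 5/2145951 (h = 1/(429116 + (443/5 + (1/5)*(-72))) = 1/(429116 + (443/5 - 72/5)) = 1/(429116 + 371/5) = 1/(2145951/5) = 5/2145951 ≈ 2.3300e-6)
h + c = 5/2145951 + 20 = 42919025/2145951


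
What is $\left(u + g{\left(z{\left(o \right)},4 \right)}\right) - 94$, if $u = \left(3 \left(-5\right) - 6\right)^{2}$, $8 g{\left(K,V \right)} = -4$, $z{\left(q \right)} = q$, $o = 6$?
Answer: $\frac{693}{2} \approx 346.5$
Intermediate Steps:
$g{\left(K,V \right)} = - \frac{1}{2}$ ($g{\left(K,V \right)} = \frac{1}{8} \left(-4\right) = - \frac{1}{2}$)
$u = 441$ ($u = \left(-15 - 6\right)^{2} = \left(-21\right)^{2} = 441$)
$\left(u + g{\left(z{\left(o \right)},4 \right)}\right) - 94 = \left(441 - \frac{1}{2}\right) - 94 = \frac{881}{2} - 94 = \frac{693}{2}$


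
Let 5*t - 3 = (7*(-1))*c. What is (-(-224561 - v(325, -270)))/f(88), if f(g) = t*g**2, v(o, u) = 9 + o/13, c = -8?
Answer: 1122975/456896 ≈ 2.4578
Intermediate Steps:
v(o, u) = 9 + o/13 (v(o, u) = 9 + o*(1/13) = 9 + o/13)
t = 59/5 (t = 3/5 + ((7*(-1))*(-8))/5 = 3/5 + (-7*(-8))/5 = 3/5 + (1/5)*56 = 3/5 + 56/5 = 59/5 ≈ 11.800)
f(g) = 59*g**2/5
(-(-224561 - v(325, -270)))/f(88) = (-(-224561 - (9 + (1/13)*325)))/(((59/5)*88**2)) = (-(-224561 - (9 + 25)))/(((59/5)*7744)) = (-(-224561 - 1*34))/(456896/5) = -(-224561 - 34)*(5/456896) = -1*(-224595)*(5/456896) = 224595*(5/456896) = 1122975/456896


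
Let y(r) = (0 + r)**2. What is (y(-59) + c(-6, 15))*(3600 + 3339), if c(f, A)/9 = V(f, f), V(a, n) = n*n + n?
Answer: 26028189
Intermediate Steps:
V(a, n) = n + n**2 (V(a, n) = n**2 + n = n + n**2)
y(r) = r**2
c(f, A) = 9*f*(1 + f) (c(f, A) = 9*(f*(1 + f)) = 9*f*(1 + f))
(y(-59) + c(-6, 15))*(3600 + 3339) = ((-59)**2 + 9*(-6)*(1 - 6))*(3600 + 3339) = (3481 + 9*(-6)*(-5))*6939 = (3481 + 270)*6939 = 3751*6939 = 26028189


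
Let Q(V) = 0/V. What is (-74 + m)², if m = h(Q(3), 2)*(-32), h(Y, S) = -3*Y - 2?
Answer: 100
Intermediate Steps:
Q(V) = 0
h(Y, S) = -2 - 3*Y
m = 64 (m = (-2 - 3*0)*(-32) = (-2 + 0)*(-32) = -2*(-32) = 64)
(-74 + m)² = (-74 + 64)² = (-10)² = 100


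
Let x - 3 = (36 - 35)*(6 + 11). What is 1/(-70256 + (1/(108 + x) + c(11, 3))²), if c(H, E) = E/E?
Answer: -16384/1151057663 ≈ -1.4234e-5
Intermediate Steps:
x = 20 (x = 3 + (36 - 35)*(6 + 11) = 3 + 1*17 = 3 + 17 = 20)
c(H, E) = 1
1/(-70256 + (1/(108 + x) + c(11, 3))²) = 1/(-70256 + (1/(108 + 20) + 1)²) = 1/(-70256 + (1/128 + 1)²) = 1/(-70256 + (129/128)²) = 1/(-70256 + 16641/16384) = 1/(-1151057663/16384) = -16384/1151057663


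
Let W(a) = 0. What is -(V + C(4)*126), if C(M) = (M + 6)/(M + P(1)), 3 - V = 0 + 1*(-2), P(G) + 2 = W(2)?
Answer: -635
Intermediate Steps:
P(G) = -2 (P(G) = -2 + 0 = -2)
V = 5 (V = 3 - (0 + 1*(-2)) = 3 - (0 - 2) = 3 - 1*(-2) = 3 + 2 = 5)
C(M) = (6 + M)/(-2 + M) (C(M) = (M + 6)/(M - 2) = (6 + M)/(-2 + M))
-(V + C(4)*126) = -(5 + ((6 + 4)/(-2 + 4))*126) = -(5 + (10/2)*126) = -(5 + ((1/2)*10)*126) = -(5 + 5*126) = -(5 + 630) = -1*635 = -635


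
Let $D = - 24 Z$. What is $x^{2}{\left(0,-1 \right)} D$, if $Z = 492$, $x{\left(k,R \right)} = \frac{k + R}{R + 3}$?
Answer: $-2952$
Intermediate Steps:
$x{\left(k,R \right)} = \frac{R + k}{3 + R}$
$D = -11808$ ($D = \left(-24\right) 492 = -11808$)
$x^{2}{\left(0,-1 \right)} D = \left(\frac{-1 + 0}{3 - 1}\right)^{2} \left(-11808\right) = \left(\frac{1}{2} \left(-1\right)\right)^{2} \left(-11808\right) = \left(- \frac{1}{2}\right)^{2} \left(-11808\right) = \frac{1}{4} \left(-11808\right) = -2952$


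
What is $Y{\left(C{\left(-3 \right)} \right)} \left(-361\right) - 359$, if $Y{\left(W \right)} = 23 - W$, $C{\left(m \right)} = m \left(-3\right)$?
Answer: $-5413$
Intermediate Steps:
$C{\left(m \right)} = - 3 m$
$Y{\left(C{\left(-3 \right)} \right)} \left(-361\right) - 359 = \left(23 - \left(-3\right) \left(-3\right)\right) \left(-361\right) - 359 = \left(23 - 9\right) \left(-361\right) - 359 = 14 \left(-361\right) - 359 = -5054 - 359 = -5413$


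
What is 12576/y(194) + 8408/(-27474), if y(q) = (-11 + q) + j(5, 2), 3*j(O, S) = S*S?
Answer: 515944724/7596561 ≈ 67.918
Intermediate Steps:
j(O, S) = S²/3 (j(O, S) = (S*S)/3 = S²/3)
y(q) = -29/3 + q (y(q) = (-11 + q) + (⅓)*2² = (-11 + q) + (⅓)*4 = (-11 + q) + 4/3 = -29/3 + q)
12576/y(194) + 8408/(-27474) = 12576/(-29/3 + 194) + 8408/(-27474) = 12576/(553/3) + 8408*(-1/27474) = 12576*(3/553) - 4204/13737 = 37728/553 - 4204/13737 = 515944724/7596561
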